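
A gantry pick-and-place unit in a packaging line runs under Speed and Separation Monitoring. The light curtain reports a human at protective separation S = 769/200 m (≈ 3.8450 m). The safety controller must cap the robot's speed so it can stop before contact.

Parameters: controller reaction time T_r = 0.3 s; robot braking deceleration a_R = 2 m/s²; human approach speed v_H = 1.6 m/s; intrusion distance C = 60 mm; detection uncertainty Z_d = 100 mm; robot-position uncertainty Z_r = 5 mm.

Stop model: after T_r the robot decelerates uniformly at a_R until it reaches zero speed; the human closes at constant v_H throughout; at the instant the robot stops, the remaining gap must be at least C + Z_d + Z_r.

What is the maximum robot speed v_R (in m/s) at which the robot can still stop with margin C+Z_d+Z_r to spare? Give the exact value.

v_R_max = 2 m/s = 2.0000 m/s

collect terms ⇒ (1/4)·v_R² + (11/10)·v_R + (-16/5) = 0
  disc = (11/10)² − 4·(1/4)·(-16/5) = 441/100 ; √disc = 21/10
  v_R = (−(11/10) + 21/10) / (2·(1/4)) = 2 m/s
check:
T_s = v_R/a_R = 2/2 = 1.0000 s
robot covers v_R·T_r = 2.0000·0.3000 = 0.6000 m before braking
robot covers 2.0000·1.0000 − ½·2.0000·1.0000² = 1.0000 m while stopping
human closes 1.6000·1.3000 = 2.0800 m
C+Z_d+Z_r = 0.0600+0.1000+0.0050 = 0.1650 m
sum ≈ 0.6000+1.0000+2.0800+0.1650 ≈ 3.8450 m = S ✓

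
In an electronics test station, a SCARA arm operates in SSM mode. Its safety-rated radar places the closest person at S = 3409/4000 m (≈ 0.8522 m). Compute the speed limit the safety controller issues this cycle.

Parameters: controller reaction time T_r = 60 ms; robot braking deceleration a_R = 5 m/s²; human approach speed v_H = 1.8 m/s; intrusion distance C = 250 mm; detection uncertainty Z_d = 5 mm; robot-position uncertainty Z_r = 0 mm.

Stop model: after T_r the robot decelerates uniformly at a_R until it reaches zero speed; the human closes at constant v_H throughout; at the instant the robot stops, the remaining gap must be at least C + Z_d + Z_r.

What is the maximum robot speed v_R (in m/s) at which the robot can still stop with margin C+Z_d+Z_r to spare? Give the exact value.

v_R_max = 19/20 m/s = 0.9500 m/s

quadratic (1/10)·v² + (21/50)·v + (-1957/4000) = 0
  disc = (21/50)² − 4·(1/10)·(-1957/4000) = 3721/10000 ; √disc = 61/100
  v_R = (−(21/50) + 61/100) / (2·(1/10)) = 19/20 m/s
check:
stop time T_s = (19/20)/5 = 0.1900 s
robot covers v_R·T_r = 0.9500·0.0600 = 0.0570 m before braking
robot under decel: 0.9500²/(2·5.0000) = 0.0902 m
human over T_r+T_s: 1.8000·(0.0600+0.1900) = 0.4500 m
C+Z_d+Z_r = 0.2500+0.0050+0.0000 = 0.2550 m
sum ≈ 0.0570+0.0902+0.4500+0.2550 ≈ 0.8522 m = S ✓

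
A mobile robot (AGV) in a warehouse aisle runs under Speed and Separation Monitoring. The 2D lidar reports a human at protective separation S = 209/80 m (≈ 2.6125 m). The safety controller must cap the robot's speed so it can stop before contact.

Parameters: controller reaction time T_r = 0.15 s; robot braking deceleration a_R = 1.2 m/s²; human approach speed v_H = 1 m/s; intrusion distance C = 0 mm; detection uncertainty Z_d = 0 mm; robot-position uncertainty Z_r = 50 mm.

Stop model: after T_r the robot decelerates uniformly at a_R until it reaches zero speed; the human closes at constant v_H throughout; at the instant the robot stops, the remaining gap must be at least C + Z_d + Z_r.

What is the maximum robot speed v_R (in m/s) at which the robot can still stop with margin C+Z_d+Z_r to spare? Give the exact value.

v_R_max = 3/2 m/s = 1.5000 m/s

collect terms ⇒ (5/12)·v_R² + (59/60)·v_R + (-193/80) = 0
  disc = (59/60)² − 4·(5/12)·(-193/80) = 4489/900 ; √disc = 67/30
  v_R = (−(59/60) + 67/30) / (2·(5/12)) = 3/2 m/s
check:
stop time T_s = (3/2)/(6/5) = 1.2500 s
robot covers v_R·T_r = 1.5000·0.1500 = 0.2250 m before braking
braking distance = 1.5000²/(2·1.2000) = 0.9375 m
human over T_r+T_s: 1.0000·(0.1500+1.2500) = 1.4000 m
C+Z_d+Z_r = 0.0000+0.0000+0.0500 = 0.0500 m
sum ≈ 0.2250+0.9375+1.4000+0.0500 ≈ 2.6125 m = S ✓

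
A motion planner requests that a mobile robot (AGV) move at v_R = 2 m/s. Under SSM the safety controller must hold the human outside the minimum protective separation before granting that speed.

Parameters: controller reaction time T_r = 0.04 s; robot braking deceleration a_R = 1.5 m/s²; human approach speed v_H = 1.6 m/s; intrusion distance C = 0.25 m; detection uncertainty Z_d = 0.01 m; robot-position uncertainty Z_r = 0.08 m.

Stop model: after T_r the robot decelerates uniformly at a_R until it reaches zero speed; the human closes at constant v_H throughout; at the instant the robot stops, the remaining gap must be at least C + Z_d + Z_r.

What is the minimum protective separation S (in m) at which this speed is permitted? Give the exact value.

stop time T_s = 2/(3/2) = 1.3333 s
robot covers v_R·T_r = 2.0000·0.0400 = 0.0800 m before braking
braking distance = 2.0000²/(2·1.5000) = 1.3333 m
human closes 1.6000·1.3733 = 2.1973 m
C+Z_d+Z_r = 0.2500+0.0100+0.0800 = 0.3400 m
S_min ≈ 0.0800+1.3333+2.1973+0.3400  ⇒  S_min = 2963/750 m

S_min = 2963/750 m = 3.9507 m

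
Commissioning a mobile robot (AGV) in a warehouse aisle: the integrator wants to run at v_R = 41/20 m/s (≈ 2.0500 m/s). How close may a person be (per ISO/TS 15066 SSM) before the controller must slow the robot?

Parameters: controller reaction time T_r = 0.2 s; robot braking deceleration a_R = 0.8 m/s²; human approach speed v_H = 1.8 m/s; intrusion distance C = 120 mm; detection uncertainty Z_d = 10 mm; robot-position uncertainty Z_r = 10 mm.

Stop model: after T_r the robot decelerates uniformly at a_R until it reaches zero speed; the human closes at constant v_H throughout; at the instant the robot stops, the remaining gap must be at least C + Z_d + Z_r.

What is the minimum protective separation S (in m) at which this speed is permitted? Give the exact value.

T_s = v_R/a_R = (41/20)/(4/5) = 2.5625 s
reaction-phase robot travel = 2.0500·0.2000 = 0.4100 m
robot covers 2.0500·2.5625 − ½·0.8000·2.5625² = 2.6266 m while stopping
person approaches 1.8000·(0.2000+2.5625) = 4.9725 m
C+Z_d+Z_r = 0.1200+0.0100+0.0100 = 0.1400 m
S_min ≈ 0.4100+2.6266+4.9725+0.1400  ⇒  S_min = 26077/3200 m

S_min = 26077/3200 m = 8.1491 m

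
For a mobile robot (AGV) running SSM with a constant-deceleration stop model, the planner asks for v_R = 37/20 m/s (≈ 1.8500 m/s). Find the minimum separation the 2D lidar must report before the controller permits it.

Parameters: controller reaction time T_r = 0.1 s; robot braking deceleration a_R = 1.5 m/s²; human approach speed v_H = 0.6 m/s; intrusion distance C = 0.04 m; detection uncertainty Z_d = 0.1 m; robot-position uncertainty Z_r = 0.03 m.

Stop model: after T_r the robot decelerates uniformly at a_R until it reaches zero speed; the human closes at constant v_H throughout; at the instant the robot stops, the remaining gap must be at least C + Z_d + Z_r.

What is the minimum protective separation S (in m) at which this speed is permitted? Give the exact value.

S_min = 551/240 m = 2.2958 m

braking lasts T_s = (37/20)/(3/2) = 1.2333 s
robot in T_r: 1.8500·0.1000 = 0.1850 m
braking distance = 1.8500²/(2·1.5000) = 1.1408 m
human closes 0.6000·1.3333 = 0.8000 m
residual clearance needed = 0.0400+0.1000+0.0300 = 0.1700 m
S_min ≈ 0.1850+1.1408+0.8000+0.1700  ⇒  S_min = 551/240 m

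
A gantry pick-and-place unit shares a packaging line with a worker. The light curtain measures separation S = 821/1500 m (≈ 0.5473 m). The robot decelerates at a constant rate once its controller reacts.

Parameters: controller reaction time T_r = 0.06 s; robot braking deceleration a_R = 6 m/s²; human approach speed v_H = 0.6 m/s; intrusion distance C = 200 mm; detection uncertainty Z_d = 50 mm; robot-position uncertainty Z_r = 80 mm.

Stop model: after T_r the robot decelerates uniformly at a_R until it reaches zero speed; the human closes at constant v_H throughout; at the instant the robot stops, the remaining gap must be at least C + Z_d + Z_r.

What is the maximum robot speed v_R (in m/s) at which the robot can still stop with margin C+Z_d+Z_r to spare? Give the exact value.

at the boundary: (1/12)·v² + (4/25)·v + (-68/375) = 0
  disc = (4/25)² − 4·(1/12)·(-68/375) = 484/5625 ; √disc = 22/75
  v_R = (−(4/25) + 22/75) / (2·(1/12)) = 4/5 m/s
check:
braking lasts T_s = (4/5)/6 = 0.1333 s
robot covers v_R·T_r = 0.8000·0.0600 = 0.0480 m before braking
robot under decel: 0.8000²/(2·6.0000) = 0.0533 m
person approaches 0.6000·(0.0600+0.1333) = 0.1160 m
residual clearance needed = 0.2000+0.0500+0.0800 = 0.3300 m
sum ≈ 0.0480+0.0533+0.1160+0.3300 ≈ 0.5473 m = S ✓

v_R_max = 4/5 m/s = 0.8000 m/s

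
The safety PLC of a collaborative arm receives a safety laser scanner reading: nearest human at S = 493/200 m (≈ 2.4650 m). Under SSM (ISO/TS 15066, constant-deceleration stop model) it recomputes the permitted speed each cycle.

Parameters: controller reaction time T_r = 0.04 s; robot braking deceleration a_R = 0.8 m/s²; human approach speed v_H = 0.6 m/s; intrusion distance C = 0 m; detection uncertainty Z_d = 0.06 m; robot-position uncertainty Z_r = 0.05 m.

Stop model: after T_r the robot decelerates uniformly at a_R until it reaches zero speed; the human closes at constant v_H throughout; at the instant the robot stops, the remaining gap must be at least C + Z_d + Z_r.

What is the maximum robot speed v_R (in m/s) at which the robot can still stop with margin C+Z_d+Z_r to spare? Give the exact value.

at the boundary: (5/8)·v² + (79/100)·v + (-2331/1000) = 0
  disc = (79/100)² − 4·(5/8)·(-2331/1000) = 16129/2500 ; √disc = 127/50
  v_R = (−(79/100) + 127/50) / (2·(5/8)) = 7/5 m/s
check:
stop time T_s = (7/5)/(4/5) = 1.7500 s
robot covers v_R·T_r = 1.4000·0.0400 = 0.0560 m before braking
robot under decel: 1.4000²/(2·0.8000) = 1.2250 m
human closes 0.6000·1.7900 = 1.0740 m
margins: 0.0000+0.0600+0.0500 = 0.1100 m
sum ≈ 0.0560+1.2250+1.0740+0.1100 ≈ 2.4650 m = S ✓

v_R_max = 7/5 m/s = 1.4000 m/s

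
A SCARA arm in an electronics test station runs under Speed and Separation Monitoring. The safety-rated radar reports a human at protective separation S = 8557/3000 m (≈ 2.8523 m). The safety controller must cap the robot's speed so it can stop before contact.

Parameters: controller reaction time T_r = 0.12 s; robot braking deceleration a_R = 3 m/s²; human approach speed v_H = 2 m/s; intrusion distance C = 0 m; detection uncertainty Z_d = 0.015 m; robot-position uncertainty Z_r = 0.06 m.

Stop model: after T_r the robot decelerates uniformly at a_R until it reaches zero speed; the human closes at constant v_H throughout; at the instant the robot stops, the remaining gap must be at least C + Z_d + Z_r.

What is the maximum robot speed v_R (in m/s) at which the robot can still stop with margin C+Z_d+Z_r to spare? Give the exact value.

v_R_max = 11/5 m/s = 2.2000 m/s

at the boundary: (1/6)·v² + (59/75)·v + (-1903/750) = 0
  disc = (59/75)² − 4·(1/6)·(-1903/750) = 1444/625 ; √disc = 38/25
  v_R = (−(59/75) + 38/25) / (2·(1/6)) = 11/5 m/s
check:
T_s = v_R/a_R = (11/5)/3 = 0.7333 s
robot in T_r: 2.2000·0.1200 = 0.2640 m
braking distance = 2.2000²/(2·3.0000) = 0.8067 m
human closes 2.0000·0.8533 = 1.7067 m
residual clearance needed = 0.0000+0.0150+0.0600 = 0.0750 m
sum ≈ 0.2640+0.8067+1.7067+0.0750 ≈ 2.8523 m = S ✓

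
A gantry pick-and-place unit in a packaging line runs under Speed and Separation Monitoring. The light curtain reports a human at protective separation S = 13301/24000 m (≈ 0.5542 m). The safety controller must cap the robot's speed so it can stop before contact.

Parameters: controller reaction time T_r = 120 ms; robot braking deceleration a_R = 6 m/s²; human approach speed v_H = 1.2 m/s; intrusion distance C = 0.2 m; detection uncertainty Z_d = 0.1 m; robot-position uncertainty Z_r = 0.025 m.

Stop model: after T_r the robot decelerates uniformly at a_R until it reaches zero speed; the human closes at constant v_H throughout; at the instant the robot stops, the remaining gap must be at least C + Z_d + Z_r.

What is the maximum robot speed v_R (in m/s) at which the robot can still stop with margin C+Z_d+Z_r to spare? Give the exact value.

collect terms ⇒ (1/12)·v_R² + (8/25)·v_R + (-409/4800) = 0
  disc = (8/25)² − 4·(1/12)·(-409/4800) = 47089/360000 ; √disc = 217/600
  v_R = (−(8/25) + 217/600) / (2·(1/12)) = 1/4 m/s
check:
T_s = v_R/a_R = (1/4)/6 = 0.0417 s
robot covers v_R·T_r = 0.2500·0.1200 = 0.0300 m before braking
robot covers 0.2500·0.0417 − ½·6.0000·0.0417² = 0.0052 m while stopping
person approaches 1.2000·(0.1200+0.0417) = 0.1940 m
margins: 0.2000+0.1000+0.0250 = 0.3250 m
sum ≈ 0.0300+0.0052+0.1940+0.3250 ≈ 0.5542 m = S ✓

v_R_max = 1/4 m/s = 0.2500 m/s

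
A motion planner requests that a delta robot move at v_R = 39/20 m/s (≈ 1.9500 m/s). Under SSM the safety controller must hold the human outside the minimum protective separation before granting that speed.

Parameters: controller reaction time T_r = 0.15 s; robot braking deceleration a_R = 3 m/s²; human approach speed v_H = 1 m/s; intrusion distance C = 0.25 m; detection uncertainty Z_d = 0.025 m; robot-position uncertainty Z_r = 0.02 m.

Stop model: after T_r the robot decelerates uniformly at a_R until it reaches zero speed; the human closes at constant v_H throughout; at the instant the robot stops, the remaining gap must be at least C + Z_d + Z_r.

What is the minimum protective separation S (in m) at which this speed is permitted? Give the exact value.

braking lasts T_s = (39/20)/3 = 0.6500 s
reaction-phase robot travel = 1.9500·0.1500 = 0.2925 m
robot under decel: 1.9500²/(2·3.0000) = 0.6338 m
human closes 1.0000·0.8000 = 0.8000 m
C+Z_d+Z_r = 0.2500+0.0250+0.0200 = 0.2950 m
S_min ≈ 0.2925+0.6338+0.8000+0.2950  ⇒  S_min = 1617/800 m

S_min = 1617/800 m = 2.0213 m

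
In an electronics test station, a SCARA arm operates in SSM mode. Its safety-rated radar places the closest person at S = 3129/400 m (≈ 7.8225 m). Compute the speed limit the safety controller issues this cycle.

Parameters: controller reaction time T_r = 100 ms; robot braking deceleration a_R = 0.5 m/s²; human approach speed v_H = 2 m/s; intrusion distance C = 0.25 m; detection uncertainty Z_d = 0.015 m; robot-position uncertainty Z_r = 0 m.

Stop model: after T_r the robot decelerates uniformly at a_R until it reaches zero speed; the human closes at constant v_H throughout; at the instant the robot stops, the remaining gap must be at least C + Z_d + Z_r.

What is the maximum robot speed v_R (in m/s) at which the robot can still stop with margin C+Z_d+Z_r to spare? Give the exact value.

collect terms ⇒ (1)·v_R² + (41/10)·v_R + (-2943/400) = 0
  disc = (41/10)² − 4·(1)·(-2943/400) = 1156/25 ; √disc = 34/5
  v_R = (−(41/10) + 34/5) / (2·(1)) = 27/20 m/s
check:
braking lasts T_s = (27/20)/(1/2) = 2.7000 s
robot in T_r: 1.3500·0.1000 = 0.1350 m
braking distance = 1.3500²/(2·0.5000) = 1.8225 m
human closes 2.0000·2.8000 = 5.6000 m
residual clearance needed = 0.2500+0.0150+0.0000 = 0.2650 m
sum ≈ 0.1350+1.8225+5.6000+0.2650 ≈ 7.8225 m = S ✓

v_R_max = 27/20 m/s = 1.3500 m/s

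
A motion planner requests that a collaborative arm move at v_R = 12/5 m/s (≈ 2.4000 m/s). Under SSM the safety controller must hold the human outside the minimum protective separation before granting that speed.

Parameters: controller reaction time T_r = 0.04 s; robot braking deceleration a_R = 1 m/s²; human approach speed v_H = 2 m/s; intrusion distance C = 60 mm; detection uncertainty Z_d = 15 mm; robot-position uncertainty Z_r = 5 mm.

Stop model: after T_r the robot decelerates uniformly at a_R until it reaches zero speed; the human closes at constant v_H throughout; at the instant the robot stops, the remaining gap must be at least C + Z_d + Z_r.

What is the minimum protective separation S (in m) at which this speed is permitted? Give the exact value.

S_min = 992/125 m = 7.9360 m

stop time T_s = (12/5)/1 = 2.4000 s
robot in T_r: 2.4000·0.0400 = 0.0960 m
braking distance = 2.4000²/(2·1.0000) = 2.8800 m
human over T_r+T_s: 2.0000·(0.0400+2.4000) = 4.8800 m
C+Z_d+Z_r = 0.0600+0.0150+0.0050 = 0.0800 m
S_min ≈ 0.0960+2.8800+4.8800+0.0800  ⇒  S_min = 992/125 m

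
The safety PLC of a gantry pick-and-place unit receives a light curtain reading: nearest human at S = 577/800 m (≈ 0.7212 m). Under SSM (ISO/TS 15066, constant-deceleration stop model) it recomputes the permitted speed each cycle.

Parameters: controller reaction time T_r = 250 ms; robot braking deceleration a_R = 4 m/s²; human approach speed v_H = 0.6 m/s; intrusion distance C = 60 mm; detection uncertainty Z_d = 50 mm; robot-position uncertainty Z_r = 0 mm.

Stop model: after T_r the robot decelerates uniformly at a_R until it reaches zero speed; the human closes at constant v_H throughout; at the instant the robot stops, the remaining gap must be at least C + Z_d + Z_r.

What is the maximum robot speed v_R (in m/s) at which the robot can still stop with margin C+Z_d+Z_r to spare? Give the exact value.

at the boundary: (1/8)·v² + (2/5)·v + (-369/800) = 0
  disc = (2/5)² − 4·(1/8)·(-369/800) = 25/64 ; √disc = 5/8
  v_R = (−(2/5) + 5/8) / (2·(1/8)) = 9/10 m/s
check:
stop time T_s = (9/10)/4 = 0.2250 s
reaction-phase robot travel = 0.9000·0.2500 = 0.2250 m
robot covers 0.9000·0.2250 − ½·4.0000·0.2250² = 0.1013 m while stopping
human closes 0.6000·0.4750 = 0.2850 m
residual clearance needed = 0.0600+0.0500+0.0000 = 0.1100 m
sum ≈ 0.2250+0.1013+0.2850+0.1100 ≈ 0.7212 m = S ✓

v_R_max = 9/10 m/s = 0.9000 m/s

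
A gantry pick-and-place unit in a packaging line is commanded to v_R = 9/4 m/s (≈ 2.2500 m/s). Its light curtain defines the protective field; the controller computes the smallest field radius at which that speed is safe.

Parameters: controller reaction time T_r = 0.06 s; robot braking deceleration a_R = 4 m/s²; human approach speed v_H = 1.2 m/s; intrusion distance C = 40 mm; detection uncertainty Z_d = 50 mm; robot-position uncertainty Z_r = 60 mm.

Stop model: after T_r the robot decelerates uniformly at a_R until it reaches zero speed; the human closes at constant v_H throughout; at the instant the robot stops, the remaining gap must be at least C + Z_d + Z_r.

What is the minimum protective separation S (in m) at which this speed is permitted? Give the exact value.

T_s = v_R/a_R = (9/4)/4 = 0.5625 s
reaction-phase robot travel = 2.2500·0.0600 = 0.1350 m
robot covers 2.2500·0.5625 − ½·4.0000·0.5625² = 0.6328 m while stopping
human over T_r+T_s: 1.2000·(0.0600+0.5625) = 0.7470 m
C+Z_d+Z_r = 0.0400+0.0500+0.0600 = 0.1500 m
S_min ≈ 0.1350+0.6328+0.7470+0.1500  ⇒  S_min = 26637/16000 m

S_min = 26637/16000 m = 1.6648 m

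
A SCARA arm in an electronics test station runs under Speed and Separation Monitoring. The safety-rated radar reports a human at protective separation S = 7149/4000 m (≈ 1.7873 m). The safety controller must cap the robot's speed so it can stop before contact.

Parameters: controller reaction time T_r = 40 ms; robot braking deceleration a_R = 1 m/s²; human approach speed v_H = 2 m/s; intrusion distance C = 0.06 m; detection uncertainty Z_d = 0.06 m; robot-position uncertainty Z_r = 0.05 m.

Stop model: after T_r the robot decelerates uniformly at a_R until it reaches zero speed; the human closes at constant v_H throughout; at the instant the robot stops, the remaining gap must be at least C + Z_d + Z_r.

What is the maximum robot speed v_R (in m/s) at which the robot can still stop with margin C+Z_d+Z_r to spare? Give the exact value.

v_R_max = 13/20 m/s = 0.6500 m/s

quadratic (1/2)·v² + (51/25)·v + (-6149/4000) = 0
  disc = (51/25)² − 4·(1/2)·(-6149/4000) = 72361/10000 ; √disc = 269/100
  v_R = (−(51/25) + 269/100) / (2·(1/2)) = 13/20 m/s
check:
stop time T_s = (13/20)/1 = 0.6500 s
robot in T_r: 0.6500·0.0400 = 0.0260 m
robot covers 0.6500·0.6500 − ½·1.0000·0.6500² = 0.2112 m while stopping
person approaches 2.0000·(0.0400+0.6500) = 1.3800 m
residual clearance needed = 0.0600+0.0600+0.0500 = 0.1700 m
sum ≈ 0.0260+0.2112+1.3800+0.1700 ≈ 1.7873 m = S ✓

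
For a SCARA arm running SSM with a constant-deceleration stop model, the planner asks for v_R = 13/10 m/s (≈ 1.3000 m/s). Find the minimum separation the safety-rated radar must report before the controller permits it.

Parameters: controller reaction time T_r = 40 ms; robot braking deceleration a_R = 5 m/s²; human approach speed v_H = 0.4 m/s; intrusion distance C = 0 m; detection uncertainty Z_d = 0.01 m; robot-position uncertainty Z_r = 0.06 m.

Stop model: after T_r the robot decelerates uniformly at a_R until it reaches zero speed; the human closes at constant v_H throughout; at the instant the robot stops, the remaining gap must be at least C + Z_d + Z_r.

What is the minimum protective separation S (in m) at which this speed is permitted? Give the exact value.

braking lasts T_s = (13/10)/5 = 0.2600 s
robot covers v_R·T_r = 1.3000·0.0400 = 0.0520 m before braking
robot under decel: 1.3000²/(2·5.0000) = 0.1690 m
human over T_r+T_s: 0.4000·(0.0400+0.2600) = 0.1200 m
residual clearance needed = 0.0000+0.0100+0.0600 = 0.0700 m
S_min ≈ 0.0520+0.1690+0.1200+0.0700  ⇒  S_min = 411/1000 m

S_min = 411/1000 m = 0.4110 m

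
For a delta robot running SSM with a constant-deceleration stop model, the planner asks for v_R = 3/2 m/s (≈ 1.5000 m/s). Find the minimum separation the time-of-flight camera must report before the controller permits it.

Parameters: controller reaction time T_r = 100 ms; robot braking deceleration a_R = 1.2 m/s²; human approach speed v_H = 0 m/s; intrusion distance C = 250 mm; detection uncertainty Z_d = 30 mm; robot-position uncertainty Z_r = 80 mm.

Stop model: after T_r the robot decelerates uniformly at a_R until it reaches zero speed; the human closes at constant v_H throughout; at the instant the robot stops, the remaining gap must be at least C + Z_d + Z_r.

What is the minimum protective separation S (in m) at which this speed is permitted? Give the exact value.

S_min = 579/400 m = 1.4475 m

T_s = v_R/a_R = (3/2)/(6/5) = 1.2500 s
reaction-phase robot travel = 1.5000·0.1000 = 0.1500 m
braking distance = 1.5000²/(2·1.2000) = 0.9375 m
human over T_r+T_s: 0.0000·(0.1000+1.2500) = 0.0000 m
residual clearance needed = 0.2500+0.0300+0.0800 = 0.3600 m
S_min ≈ 0.1500+0.9375+0.0000+0.3600  ⇒  S_min = 579/400 m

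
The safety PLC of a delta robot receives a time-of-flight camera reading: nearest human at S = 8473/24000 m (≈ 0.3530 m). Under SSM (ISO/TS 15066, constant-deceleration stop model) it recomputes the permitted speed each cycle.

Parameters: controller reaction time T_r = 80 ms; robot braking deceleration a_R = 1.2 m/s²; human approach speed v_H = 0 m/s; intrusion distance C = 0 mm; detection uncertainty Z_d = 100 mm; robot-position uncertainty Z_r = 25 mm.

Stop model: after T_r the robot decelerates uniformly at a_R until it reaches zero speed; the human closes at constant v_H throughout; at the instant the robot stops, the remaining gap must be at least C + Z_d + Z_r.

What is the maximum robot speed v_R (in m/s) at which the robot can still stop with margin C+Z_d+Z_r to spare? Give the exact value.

v_R_max = 13/20 m/s = 0.6500 m/s

collect terms ⇒ (5/12)·v_R² + (2/25)·v_R + (-5473/24000) = 0
  disc = (2/25)² − 4·(5/12)·(-5473/24000) = 139129/360000 ; √disc = 373/600
  v_R = (−(2/25) + 373/600) / (2·(5/12)) = 13/20 m/s
check:
stop time T_s = (13/20)/(6/5) = 0.5417 s
reaction-phase robot travel = 0.6500·0.0800 = 0.0520 m
braking distance = 0.6500²/(2·1.2000) = 0.1760 m
person approaches 0.0000·(0.0800+0.5417) = 0.0000 m
residual clearance needed = 0.0000+0.1000+0.0250 = 0.1250 m
sum ≈ 0.0520+0.1760+0.0000+0.1250 ≈ 0.3530 m = S ✓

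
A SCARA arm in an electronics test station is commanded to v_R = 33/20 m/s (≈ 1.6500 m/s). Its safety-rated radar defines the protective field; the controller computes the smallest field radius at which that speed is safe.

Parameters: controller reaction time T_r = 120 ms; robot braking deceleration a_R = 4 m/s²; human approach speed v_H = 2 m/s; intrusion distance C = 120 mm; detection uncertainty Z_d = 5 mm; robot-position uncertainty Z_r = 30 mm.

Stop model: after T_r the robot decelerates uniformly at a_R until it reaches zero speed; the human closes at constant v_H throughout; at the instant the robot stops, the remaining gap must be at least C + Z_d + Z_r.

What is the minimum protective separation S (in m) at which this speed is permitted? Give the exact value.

stop time T_s = (33/20)/4 = 0.4125 s
robot covers v_R·T_r = 1.6500·0.1200 = 0.1980 m before braking
robot covers 1.6500·0.4125 − ½·4.0000·0.4125² = 0.3403 m while stopping
person approaches 2.0000·(0.1200+0.4125) = 1.0650 m
residual clearance needed = 0.1200+0.0050+0.0300 = 0.1550 m
S_min ≈ 0.1980+0.3403+1.0650+0.1550  ⇒  S_min = 28133/16000 m

S_min = 28133/16000 m = 1.7583 m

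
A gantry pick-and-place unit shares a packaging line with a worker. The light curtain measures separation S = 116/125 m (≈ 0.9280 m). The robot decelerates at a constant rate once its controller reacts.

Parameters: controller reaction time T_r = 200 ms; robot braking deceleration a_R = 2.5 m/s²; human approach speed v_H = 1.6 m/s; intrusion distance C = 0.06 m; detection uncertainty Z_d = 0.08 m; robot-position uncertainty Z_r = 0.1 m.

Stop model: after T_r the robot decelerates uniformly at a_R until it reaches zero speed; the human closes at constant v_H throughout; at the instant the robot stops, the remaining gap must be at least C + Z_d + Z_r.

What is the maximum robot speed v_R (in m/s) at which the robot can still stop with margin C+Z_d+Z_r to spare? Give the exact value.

v_R_max = 2/5 m/s = 0.4000 m/s

collect terms ⇒ (1/5)·v_R² + (21/25)·v_R + (-46/125) = 0
  disc = (21/25)² − 4·(1/5)·(-46/125) = 1 ; √disc = 1
  v_R = (−(21/25) + 1) / (2·(1/5)) = 2/5 m/s
check:
stop time T_s = (2/5)/(5/2) = 0.1600 s
robot covers v_R·T_r = 0.4000·0.2000 = 0.0800 m before braking
robot under decel: 0.4000²/(2·2.5000) = 0.0320 m
human closes 1.6000·0.3600 = 0.5760 m
residual clearance needed = 0.0600+0.0800+0.1000 = 0.2400 m
sum ≈ 0.0800+0.0320+0.5760+0.2400 ≈ 0.9280 m = S ✓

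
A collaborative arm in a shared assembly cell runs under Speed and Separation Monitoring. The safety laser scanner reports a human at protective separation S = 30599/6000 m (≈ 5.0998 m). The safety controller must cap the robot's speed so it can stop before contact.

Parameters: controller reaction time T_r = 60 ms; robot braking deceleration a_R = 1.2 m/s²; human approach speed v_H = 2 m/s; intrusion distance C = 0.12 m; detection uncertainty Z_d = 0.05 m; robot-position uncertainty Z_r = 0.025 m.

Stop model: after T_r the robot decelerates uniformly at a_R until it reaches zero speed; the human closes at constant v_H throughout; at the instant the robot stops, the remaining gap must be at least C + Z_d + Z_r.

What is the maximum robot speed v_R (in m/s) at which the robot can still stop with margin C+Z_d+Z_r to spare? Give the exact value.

v_R_max = 19/10 m/s = 1.9000 m/s

collect terms ⇒ (5/12)·v_R² + (259/150)·v_R + (-28709/6000) = 0
  disc = (259/150)² − 4·(5/12)·(-28709/6000) = 109561/10000 ; √disc = 331/100
  v_R = (−(259/150) + 331/100) / (2·(5/12)) = 19/10 m/s
check:
stop time T_s = (19/10)/(6/5) = 1.5833 s
robot covers v_R·T_r = 1.9000·0.0600 = 0.1140 m before braking
robot under decel: 1.9000²/(2·1.2000) = 1.5042 m
human closes 2.0000·1.6433 = 3.2867 m
residual clearance needed = 0.1200+0.0500+0.0250 = 0.1950 m
sum ≈ 0.1140+1.5042+3.2867+0.1950 ≈ 5.0998 m = S ✓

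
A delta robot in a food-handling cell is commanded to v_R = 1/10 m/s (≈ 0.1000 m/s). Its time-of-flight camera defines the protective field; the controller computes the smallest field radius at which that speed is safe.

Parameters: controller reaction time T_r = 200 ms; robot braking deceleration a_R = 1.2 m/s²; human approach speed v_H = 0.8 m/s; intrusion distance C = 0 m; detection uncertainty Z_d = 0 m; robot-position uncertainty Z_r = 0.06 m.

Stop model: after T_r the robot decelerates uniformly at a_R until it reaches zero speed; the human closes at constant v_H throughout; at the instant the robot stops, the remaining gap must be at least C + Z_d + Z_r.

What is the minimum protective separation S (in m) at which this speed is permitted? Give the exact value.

stop time T_s = (1/10)/(6/5) = 0.0833 s
robot in T_r: 0.1000·0.2000 = 0.0200 m
robot covers 0.1000·0.0833 − ½·1.2000·0.0833² = 0.0042 m while stopping
human closes 0.8000·0.2833 = 0.2267 m
C+Z_d+Z_r = 0.0000+0.0000+0.0600 = 0.0600 m
S_min ≈ 0.0200+0.0042+0.2267+0.0600  ⇒  S_min = 373/1200 m

S_min = 373/1200 m = 0.3108 m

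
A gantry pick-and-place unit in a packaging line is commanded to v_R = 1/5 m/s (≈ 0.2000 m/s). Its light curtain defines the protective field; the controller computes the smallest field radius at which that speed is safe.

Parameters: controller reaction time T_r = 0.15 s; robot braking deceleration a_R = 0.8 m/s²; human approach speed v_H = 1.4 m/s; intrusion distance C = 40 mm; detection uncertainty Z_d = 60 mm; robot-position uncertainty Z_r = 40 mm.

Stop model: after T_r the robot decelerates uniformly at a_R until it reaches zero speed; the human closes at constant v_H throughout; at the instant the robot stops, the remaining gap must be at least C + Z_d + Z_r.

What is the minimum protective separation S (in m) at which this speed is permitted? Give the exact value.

S_min = 151/200 m = 0.7550 m

stop time T_s = (1/5)/(4/5) = 0.2500 s
robot covers v_R·T_r = 0.2000·0.1500 = 0.0300 m before braking
robot under decel: 0.2000²/(2·0.8000) = 0.0250 m
person approaches 1.4000·(0.1500+0.2500) = 0.5600 m
margins: 0.0400+0.0600+0.0400 = 0.1400 m
S_min ≈ 0.0300+0.0250+0.5600+0.1400  ⇒  S_min = 151/200 m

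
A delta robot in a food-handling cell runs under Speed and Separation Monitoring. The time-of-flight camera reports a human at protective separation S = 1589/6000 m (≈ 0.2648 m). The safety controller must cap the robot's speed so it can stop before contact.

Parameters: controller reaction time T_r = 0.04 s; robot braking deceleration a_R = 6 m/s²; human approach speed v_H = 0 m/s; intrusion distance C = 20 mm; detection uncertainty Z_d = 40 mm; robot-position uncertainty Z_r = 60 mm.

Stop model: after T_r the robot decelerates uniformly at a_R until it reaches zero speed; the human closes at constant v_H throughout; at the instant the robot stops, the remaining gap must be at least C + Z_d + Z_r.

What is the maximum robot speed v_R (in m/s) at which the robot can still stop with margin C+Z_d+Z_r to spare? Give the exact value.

v_R_max = 11/10 m/s = 1.1000 m/s

collect terms ⇒ (1/12)·v_R² + (1/25)·v_R + (-869/6000) = 0
  disc = (1/25)² − 4·(1/12)·(-869/6000) = 4489/90000 ; √disc = 67/300
  v_R = (−(1/25) + 67/300) / (2·(1/12)) = 11/10 m/s
check:
T_s = v_R/a_R = (11/10)/6 = 0.1833 s
reaction-phase robot travel = 1.1000·0.0400 = 0.0440 m
braking distance = 1.1000²/(2·6.0000) = 0.1008 m
human closes 0.0000·0.2233 = 0.0000 m
C+Z_d+Z_r = 0.0200+0.0400+0.0600 = 0.1200 m
sum ≈ 0.0440+0.1008+0.0000+0.1200 ≈ 0.2648 m = S ✓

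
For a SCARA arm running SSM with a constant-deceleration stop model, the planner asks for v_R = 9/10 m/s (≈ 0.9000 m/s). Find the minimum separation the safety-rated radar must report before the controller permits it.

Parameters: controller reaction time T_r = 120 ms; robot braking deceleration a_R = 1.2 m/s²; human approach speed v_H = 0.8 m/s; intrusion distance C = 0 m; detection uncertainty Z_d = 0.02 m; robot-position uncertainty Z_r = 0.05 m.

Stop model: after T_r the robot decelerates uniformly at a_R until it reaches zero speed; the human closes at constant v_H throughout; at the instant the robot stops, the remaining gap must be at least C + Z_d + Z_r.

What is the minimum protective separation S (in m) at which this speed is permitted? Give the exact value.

T_s = v_R/a_R = (9/10)/(6/5) = 0.7500 s
robot covers v_R·T_r = 0.9000·0.1200 = 0.1080 m before braking
braking distance = 0.9000²/(2·1.2000) = 0.3375 m
human over T_r+T_s: 0.8000·(0.1200+0.7500) = 0.6960 m
margins: 0.0000+0.0200+0.0500 = 0.0700 m
S_min ≈ 0.1080+0.3375+0.6960+0.0700  ⇒  S_min = 2423/2000 m

S_min = 2423/2000 m = 1.2115 m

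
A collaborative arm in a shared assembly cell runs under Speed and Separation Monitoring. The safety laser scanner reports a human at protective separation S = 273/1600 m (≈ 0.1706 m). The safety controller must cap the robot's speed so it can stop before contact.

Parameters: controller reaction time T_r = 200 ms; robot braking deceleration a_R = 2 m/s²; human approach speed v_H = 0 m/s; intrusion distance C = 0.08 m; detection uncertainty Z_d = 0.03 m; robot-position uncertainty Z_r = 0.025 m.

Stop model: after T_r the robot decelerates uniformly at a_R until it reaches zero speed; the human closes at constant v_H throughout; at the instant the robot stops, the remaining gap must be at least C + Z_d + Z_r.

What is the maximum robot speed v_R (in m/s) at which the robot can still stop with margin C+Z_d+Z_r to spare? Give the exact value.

v_R_max = 3/20 m/s = 0.1500 m/s

collect terms ⇒ (1/4)·v_R² + (1/5)·v_R + (-57/1600) = 0
  disc = (1/5)² − 4·(1/4)·(-57/1600) = 121/1600 ; √disc = 11/40
  v_R = (−(1/5) + 11/40) / (2·(1/4)) = 3/20 m/s
check:
stop time T_s = (3/20)/2 = 0.0750 s
robot in T_r: 0.1500·0.2000 = 0.0300 m
robot under decel: 0.1500²/(2·2.0000) = 0.0056 m
person approaches 0.0000·(0.2000+0.0750) = 0.0000 m
margins: 0.0800+0.0300+0.0250 = 0.1350 m
sum ≈ 0.0300+0.0056+0.0000+0.1350 ≈ 0.1706 m = S ✓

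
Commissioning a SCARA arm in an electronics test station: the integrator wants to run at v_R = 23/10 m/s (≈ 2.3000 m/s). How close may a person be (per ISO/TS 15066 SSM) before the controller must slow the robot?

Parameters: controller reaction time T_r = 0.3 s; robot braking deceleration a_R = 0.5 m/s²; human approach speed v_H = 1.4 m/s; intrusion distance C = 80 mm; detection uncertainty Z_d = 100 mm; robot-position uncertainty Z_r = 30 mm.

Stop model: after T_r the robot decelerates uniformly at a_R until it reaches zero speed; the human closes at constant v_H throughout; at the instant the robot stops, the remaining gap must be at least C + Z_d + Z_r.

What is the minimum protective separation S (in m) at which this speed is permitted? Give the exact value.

S_min = 261/20 m = 13.0500 m

stop time T_s = (23/10)/(1/2) = 4.6000 s
robot in T_r: 2.3000·0.3000 = 0.6900 m
braking distance = 2.3000²/(2·0.5000) = 5.2900 m
person approaches 1.4000·(0.3000+4.6000) = 6.8600 m
C+Z_d+Z_r = 0.0800+0.1000+0.0300 = 0.2100 m
S_min ≈ 0.6900+5.2900+6.8600+0.2100  ⇒  S_min = 261/20 m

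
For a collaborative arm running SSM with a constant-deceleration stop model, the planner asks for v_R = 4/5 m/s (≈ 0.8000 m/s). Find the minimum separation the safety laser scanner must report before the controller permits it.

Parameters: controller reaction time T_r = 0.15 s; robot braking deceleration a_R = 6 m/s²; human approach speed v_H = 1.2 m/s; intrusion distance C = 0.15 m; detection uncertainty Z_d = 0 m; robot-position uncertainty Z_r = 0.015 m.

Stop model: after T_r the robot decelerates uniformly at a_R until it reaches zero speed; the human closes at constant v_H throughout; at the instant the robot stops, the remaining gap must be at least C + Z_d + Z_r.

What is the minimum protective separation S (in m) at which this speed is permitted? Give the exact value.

T_s = v_R/a_R = (4/5)/6 = 0.1333 s
reaction-phase robot travel = 0.8000·0.1500 = 0.1200 m
robot covers 0.8000·0.1333 − ½·6.0000·0.1333² = 0.0533 m while stopping
human closes 1.2000·0.2833 = 0.3400 m
C+Z_d+Z_r = 0.1500+0.0000+0.0150 = 0.1650 m
S_min ≈ 0.1200+0.0533+0.3400+0.1650  ⇒  S_min = 407/600 m

S_min = 407/600 m = 0.6783 m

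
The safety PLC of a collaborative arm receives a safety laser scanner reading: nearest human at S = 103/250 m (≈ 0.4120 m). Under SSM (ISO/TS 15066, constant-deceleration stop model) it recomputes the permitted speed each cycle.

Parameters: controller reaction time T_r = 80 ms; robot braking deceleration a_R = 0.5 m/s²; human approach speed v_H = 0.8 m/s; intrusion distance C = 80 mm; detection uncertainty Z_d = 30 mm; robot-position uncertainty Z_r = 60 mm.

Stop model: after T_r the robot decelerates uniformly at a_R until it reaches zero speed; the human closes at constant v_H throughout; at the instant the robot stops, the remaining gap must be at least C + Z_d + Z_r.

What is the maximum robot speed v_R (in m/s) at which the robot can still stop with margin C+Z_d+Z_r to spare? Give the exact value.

v_R_max = 1/10 m/s = 0.1000 m/s

collect terms ⇒ (1)·v_R² + (42/25)·v_R + (-89/500) = 0
  disc = (42/25)² − 4·(1)·(-89/500) = 2209/625 ; √disc = 47/25
  v_R = (−(42/25) + 47/25) / (2·(1)) = 1/10 m/s
check:
T_s = v_R/a_R = (1/10)/(1/2) = 0.2000 s
reaction-phase robot travel = 0.1000·0.0800 = 0.0080 m
braking distance = 0.1000²/(2·0.5000) = 0.0100 m
human over T_r+T_s: 0.8000·(0.0800+0.2000) = 0.2240 m
residual clearance needed = 0.0800+0.0300+0.0600 = 0.1700 m
sum ≈ 0.0080+0.0100+0.2240+0.1700 ≈ 0.4120 m = S ✓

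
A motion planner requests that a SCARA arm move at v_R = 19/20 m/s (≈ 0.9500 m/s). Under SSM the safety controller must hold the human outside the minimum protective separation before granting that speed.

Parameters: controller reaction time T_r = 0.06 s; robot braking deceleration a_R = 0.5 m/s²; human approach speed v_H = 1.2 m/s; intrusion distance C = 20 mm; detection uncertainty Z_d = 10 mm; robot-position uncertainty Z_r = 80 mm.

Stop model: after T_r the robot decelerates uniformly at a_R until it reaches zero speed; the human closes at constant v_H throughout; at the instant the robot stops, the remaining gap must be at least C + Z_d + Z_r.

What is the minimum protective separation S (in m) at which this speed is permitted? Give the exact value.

T_s = v_R/a_R = (19/20)/(1/2) = 1.9000 s
reaction-phase robot travel = 0.9500·0.0600 = 0.0570 m
robot under decel: 0.9500²/(2·0.5000) = 0.9025 m
person approaches 1.2000·(0.0600+1.9000) = 2.3520 m
margins: 0.0200+0.0100+0.0800 = 0.1100 m
S_min ≈ 0.0570+0.9025+2.3520+0.1100  ⇒  S_min = 6843/2000 m

S_min = 6843/2000 m = 3.4215 m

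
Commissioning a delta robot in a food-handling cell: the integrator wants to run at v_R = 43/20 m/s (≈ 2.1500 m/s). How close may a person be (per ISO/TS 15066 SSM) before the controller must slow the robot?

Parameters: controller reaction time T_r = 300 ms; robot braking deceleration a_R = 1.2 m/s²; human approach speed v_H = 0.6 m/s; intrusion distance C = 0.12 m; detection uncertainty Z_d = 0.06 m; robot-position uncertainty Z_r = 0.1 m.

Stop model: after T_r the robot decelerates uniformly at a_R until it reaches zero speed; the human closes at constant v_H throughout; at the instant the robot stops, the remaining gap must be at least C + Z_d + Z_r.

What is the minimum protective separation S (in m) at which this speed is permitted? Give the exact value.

T_s = v_R/a_R = (43/20)/(6/5) = 1.7917 s
robot covers v_R·T_r = 2.1500·0.3000 = 0.6450 m before braking
robot under decel: 2.1500²/(2·1.2000) = 1.9260 m
human closes 0.6000·2.0917 = 1.2550 m
residual clearance needed = 0.1200+0.0600+0.1000 = 0.2800 m
S_min ≈ 0.6450+1.9260+1.2550+0.2800  ⇒  S_min = 19709/4800 m

S_min = 19709/4800 m = 4.1060 m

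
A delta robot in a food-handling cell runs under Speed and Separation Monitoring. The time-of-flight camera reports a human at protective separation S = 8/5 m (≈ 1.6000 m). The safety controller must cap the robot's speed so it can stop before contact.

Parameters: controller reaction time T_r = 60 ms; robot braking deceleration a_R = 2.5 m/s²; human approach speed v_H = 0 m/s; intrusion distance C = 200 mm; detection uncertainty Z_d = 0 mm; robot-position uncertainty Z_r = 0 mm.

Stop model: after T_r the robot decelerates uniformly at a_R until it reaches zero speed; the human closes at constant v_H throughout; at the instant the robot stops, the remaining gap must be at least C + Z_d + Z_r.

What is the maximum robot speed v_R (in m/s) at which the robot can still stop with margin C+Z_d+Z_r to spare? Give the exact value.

v_R_max = 5/2 m/s = 2.5000 m/s

quadratic (1/5)·v² + (3/50)·v + (-7/5) = 0
  disc = (3/50)² − 4·(1/5)·(-7/5) = 2809/2500 ; √disc = 53/50
  v_R = (−(3/50) + 53/50) / (2·(1/5)) = 5/2 m/s
check:
braking lasts T_s = (5/2)/(5/2) = 1.0000 s
reaction-phase robot travel = 2.5000·0.0600 = 0.1500 m
braking distance = 2.5000²/(2·2.5000) = 1.2500 m
human closes 0.0000·1.0600 = 0.0000 m
residual clearance needed = 0.2000+0.0000+0.0000 = 0.2000 m
sum ≈ 0.1500+1.2500+0.0000+0.2000 ≈ 1.6000 m = S ✓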